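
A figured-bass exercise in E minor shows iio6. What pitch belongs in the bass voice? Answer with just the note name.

A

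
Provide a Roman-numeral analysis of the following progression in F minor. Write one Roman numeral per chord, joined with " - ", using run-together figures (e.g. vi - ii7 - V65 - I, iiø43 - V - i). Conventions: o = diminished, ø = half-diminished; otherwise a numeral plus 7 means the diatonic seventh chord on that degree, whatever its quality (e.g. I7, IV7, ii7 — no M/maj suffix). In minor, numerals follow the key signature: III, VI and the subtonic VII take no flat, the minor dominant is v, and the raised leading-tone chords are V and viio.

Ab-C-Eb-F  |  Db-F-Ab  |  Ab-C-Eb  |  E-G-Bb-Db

Ab-C-Eb-F: root F is the tonic; minor seventh chord there is i65.
Db-F-Ab: major triad on Db = scale degree 6 → VI.
Ab-C-Eb: major triad on Ab = scale degree 3 → III.
E-G-Bb-Db: fully diminished seventh chord on E = scale degree 7 → viio7.

i65 - VI - III - viio7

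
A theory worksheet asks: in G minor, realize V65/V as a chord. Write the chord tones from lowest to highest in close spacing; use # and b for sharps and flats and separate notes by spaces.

The slash means an applied dominant: we want the dominant of V. In G minor, V is D major, and its dominant is built on A.
Building a dominant seventh chord on A gives A-C#-E-G.
The figured bass 65 indicates first inversion, placing the third (C#) in the bass: C#-E-G-A.

C# E G A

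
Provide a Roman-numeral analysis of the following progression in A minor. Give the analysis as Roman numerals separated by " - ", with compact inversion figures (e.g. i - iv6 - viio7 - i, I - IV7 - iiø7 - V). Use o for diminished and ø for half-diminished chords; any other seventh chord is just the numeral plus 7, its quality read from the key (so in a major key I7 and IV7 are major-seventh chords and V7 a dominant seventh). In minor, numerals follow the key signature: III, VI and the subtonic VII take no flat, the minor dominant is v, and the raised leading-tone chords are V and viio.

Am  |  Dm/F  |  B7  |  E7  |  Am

Am: root A is the tonic; minor triad there is i.
Dm/F: root D is the subdominant; minor triad there is iv6.
B7: a dominant seventh chord on B, the applied dominant of V → V7/V.
E7: root E is the dominant; dominant seventh chord there is V7.
Am has root A, degree 1 in A minor, so i.

i - iv6 - V7/V - V7 - i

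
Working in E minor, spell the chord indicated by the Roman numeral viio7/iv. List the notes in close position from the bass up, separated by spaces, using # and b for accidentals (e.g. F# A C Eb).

viio7/iv is a secondary leading-tone chord. The target iv is A in E minor; the applied chord is rooted a semitone below, on G#.
Building a fully diminished seventh chord on G# gives G#-B-D-F.

G# B D F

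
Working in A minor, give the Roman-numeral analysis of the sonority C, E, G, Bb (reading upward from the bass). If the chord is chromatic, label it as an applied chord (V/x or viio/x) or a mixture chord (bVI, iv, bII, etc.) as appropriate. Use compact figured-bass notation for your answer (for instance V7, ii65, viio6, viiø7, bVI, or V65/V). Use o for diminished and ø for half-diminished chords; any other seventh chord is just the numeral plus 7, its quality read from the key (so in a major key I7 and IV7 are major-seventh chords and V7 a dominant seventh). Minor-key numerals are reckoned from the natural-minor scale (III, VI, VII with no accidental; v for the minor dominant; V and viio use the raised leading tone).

V7/VI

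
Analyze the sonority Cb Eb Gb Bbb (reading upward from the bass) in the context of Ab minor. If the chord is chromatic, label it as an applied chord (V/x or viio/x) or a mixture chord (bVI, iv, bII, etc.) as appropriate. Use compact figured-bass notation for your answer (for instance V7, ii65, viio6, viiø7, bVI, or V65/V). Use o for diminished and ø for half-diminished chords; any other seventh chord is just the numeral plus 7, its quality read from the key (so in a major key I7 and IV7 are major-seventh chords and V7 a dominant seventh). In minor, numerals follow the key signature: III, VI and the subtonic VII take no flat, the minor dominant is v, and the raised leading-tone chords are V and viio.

V7/VI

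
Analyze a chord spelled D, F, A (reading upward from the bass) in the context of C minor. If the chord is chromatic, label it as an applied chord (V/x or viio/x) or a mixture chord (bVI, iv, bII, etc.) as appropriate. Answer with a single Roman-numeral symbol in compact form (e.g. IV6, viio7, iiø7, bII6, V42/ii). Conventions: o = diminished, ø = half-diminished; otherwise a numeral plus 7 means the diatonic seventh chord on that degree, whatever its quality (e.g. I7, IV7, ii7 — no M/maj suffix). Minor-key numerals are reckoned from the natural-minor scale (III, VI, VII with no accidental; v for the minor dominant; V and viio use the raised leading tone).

ii

The pitches D-F-A form a minor triad rooted on D.
D is the second degree of C minor. This is the minor supertonic, borrowed from the parallel major (the Dorian ii).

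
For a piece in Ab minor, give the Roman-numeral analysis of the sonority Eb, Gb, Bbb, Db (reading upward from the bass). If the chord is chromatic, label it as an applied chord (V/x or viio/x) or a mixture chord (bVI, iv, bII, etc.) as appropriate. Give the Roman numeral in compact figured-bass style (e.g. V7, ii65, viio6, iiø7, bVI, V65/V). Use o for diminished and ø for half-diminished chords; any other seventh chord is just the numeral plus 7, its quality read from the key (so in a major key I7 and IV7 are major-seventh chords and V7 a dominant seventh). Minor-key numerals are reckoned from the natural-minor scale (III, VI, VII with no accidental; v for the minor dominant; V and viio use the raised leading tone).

viiø7/VI

Stacked in thirds the chord is Eb-Gb-Bbb-Db: a half-diminished seventh chord on Eb.
Eb sits a half step below Fb (VI in Ab minor); a diminished chord there is the applied leading-tone chord of VI.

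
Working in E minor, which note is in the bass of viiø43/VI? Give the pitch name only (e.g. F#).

The applied chord viiø43/VI is rooted on B: B-D-F-A.
The figure 43 means second inversion — the fifth is in the bass.

F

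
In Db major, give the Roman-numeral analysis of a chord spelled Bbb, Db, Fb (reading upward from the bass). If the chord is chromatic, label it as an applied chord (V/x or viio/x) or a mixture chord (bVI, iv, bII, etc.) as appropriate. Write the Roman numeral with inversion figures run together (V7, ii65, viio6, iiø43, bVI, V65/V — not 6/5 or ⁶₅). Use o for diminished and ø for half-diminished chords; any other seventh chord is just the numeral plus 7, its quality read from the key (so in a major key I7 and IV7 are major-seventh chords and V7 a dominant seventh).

Stacked in thirds the chord is Bbb-Db-Fb: a major triad on Bbb.
Bbb is the lowered sixth degree of Db major (diatonic 6 would be Bb). This is a major triad on the lowered sixth degree, borrowed from the parallel minor.

bVI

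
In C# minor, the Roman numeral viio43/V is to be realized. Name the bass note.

The applied chord viio43/V is rooted on F##: F##-A#-C#-E.
The figure 43 means second inversion — the fifth is in the bass.

C#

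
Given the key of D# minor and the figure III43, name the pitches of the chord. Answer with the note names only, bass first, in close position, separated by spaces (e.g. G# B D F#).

The numeral's case and figure indicate a major seventh chord. In D# minor its root, the third degree, is F#.
Stacking thirds from F# gives F#-A#-C#-E#.
With the 43 figure the chord is in second inversion; from the bass C# upward in close position it reads C#-E#-F#-A#.

C# E# F# A#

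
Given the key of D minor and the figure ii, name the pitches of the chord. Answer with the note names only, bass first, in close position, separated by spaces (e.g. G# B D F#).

Scale degree 2 in D minor is E; here the chord built on it is altered to a minor triad. ii is the minor supertonic, borrowed from the parallel major (the Dorian ii).
So the chord is E-G-B.

E G B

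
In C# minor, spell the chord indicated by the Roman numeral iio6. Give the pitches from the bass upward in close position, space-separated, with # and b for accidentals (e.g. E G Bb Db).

In C# minor, the supertonic is D#, and the diatonic chord built there is a diminished triad.
That chord is spelled D#-F#-A.
The figured bass 6 indicates first inversion, placing the third (F#) in the bass: F#-A-D#.

F# A D#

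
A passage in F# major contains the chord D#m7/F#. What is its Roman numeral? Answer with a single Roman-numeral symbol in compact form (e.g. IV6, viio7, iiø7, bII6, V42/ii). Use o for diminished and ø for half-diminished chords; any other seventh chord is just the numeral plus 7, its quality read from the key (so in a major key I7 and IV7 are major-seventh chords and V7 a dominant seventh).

vi65

The pitches D#-F#-A#-C# form a minor seventh chord rooted on D#.
In F# major, D# is the submediant; the diatonic minor seventh chord there is vi7.
With F# in the bass the chord is in first inversion, so the figured bass is 65.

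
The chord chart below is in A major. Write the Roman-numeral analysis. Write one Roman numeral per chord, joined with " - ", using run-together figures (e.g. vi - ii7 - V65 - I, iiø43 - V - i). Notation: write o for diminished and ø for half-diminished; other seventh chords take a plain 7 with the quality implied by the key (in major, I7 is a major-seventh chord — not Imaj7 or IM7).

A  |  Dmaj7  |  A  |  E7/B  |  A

A: root A is the tonic; major triad there is I.
Dmaj7 has root D, degree 4 in A major, so IV7.
A has root A, degree 1 in A major, so I.
E7/B: root E is the dominant; dominant seventh chord there is V43.
A has root A, degree 1 in A major, so I.

I - IV7 - I - V43 - I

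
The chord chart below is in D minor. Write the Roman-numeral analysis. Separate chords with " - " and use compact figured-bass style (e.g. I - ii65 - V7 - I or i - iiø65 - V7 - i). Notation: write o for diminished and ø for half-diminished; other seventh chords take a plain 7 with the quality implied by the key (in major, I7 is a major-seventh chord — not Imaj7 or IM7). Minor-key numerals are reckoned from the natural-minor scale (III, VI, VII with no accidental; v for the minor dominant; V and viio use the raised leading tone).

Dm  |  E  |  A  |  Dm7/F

Dm has root D, degree 1 in D minor, so i.
E is the secondary dominant of V (major triad on E): V/V.
A has root A, degree 5 in D minor, so V.
Dm7/F: root D is the tonic; minor seventh chord there is i65.

i - V/V - V - i65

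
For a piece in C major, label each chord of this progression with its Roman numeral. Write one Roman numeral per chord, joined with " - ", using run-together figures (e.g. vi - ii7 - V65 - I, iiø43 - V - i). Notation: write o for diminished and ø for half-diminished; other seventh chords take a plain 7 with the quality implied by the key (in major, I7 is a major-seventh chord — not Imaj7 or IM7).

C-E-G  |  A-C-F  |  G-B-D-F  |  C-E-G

I - IV6 - V7 - I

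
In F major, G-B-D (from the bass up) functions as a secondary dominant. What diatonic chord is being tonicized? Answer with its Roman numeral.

The chord is a major triad on G.
A dominant resolves down a perfect fifth: G → C. In F major, C is scale degree 5, i.e. V.

V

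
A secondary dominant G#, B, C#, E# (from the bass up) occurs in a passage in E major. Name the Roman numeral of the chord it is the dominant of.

ii

The chord is a dominant seventh chord on C#.
A dominant resolves down a perfect fifth: C# → F#. In E major, F# is scale degree 2, i.e. ii.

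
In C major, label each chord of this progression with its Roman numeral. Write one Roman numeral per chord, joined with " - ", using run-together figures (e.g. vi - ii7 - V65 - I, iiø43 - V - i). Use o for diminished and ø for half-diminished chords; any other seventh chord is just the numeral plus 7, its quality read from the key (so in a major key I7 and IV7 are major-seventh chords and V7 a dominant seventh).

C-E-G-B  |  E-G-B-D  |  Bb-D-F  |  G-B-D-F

C-E-G-B: major seventh chord on C = scale degree 1 → I7.
E-G-B-D has root E, degree 3 in C major, so iii7.
Bb-D-F: Bb with this quality isn't in the key; it's bVII, borrowed from the parallel minor.
G-B-D-F: root G is the dominant; dominant seventh chord there is V7.

I7 - iii7 - bVII - V7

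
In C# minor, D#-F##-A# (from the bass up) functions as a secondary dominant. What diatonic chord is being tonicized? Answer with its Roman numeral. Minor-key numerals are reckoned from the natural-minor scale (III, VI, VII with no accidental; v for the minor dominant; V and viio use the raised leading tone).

The chord is a major triad on D#.
A dominant resolves down a perfect fifth: D# → G#. In C# minor, G# is scale degree 5, i.e. V.

V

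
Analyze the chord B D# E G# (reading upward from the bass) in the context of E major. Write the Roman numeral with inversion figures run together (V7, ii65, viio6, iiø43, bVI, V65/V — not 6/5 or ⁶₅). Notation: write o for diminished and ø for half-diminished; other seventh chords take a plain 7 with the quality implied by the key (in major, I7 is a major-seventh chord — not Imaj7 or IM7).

I43

The pitches E-G#-B-D# form a major seventh chord rooted on E.
In E major, E is the tonic; the diatonic major seventh chord there is I7.
With B in the bass the chord is in second inversion, so the figured bass is 43.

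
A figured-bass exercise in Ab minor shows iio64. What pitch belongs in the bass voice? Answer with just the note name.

Fb

iio in Ab minor has root Bb; the chord is Bb-Db-Fb.
The figure 64 means second inversion — the fifth is in the bass.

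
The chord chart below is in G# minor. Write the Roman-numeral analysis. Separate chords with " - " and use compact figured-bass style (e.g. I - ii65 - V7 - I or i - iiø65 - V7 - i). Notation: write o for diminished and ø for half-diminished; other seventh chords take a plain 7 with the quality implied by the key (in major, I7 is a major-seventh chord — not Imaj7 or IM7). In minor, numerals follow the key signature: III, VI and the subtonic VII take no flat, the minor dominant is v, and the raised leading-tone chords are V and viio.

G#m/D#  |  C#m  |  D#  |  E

G#m/D#: root G# is the tonic; minor triad there is i64.
C#m: root C# is the subdominant; minor triad there is iv.
D# has root D#, degree 5 in G# minor, so V.
E: major triad on E = scale degree 6 → VI.

i64 - iv - V - VI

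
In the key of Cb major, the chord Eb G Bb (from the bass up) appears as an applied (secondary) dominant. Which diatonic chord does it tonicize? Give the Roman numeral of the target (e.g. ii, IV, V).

The chord is a major triad on Eb.
A dominant resolves down a perfect fifth: Eb → Ab. In Cb major, Ab is scale degree 6, i.e. vi.

vi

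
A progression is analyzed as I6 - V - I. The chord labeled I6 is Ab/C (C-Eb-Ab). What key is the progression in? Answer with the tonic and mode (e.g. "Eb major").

Ab major

I6 is given as C-Eb-Ab — a major triad with root Ab.
If Ab is scale degree 1 and the mode makes that degree carry a major triad, the tonic is Ab and the mode is major.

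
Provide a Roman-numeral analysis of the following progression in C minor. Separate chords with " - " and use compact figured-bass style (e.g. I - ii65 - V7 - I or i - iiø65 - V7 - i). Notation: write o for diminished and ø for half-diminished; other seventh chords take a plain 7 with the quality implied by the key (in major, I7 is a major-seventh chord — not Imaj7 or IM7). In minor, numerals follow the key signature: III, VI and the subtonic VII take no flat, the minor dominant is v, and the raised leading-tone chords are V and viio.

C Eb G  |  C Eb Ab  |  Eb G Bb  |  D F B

C-Eb-G: root C is the tonic; minor triad there is i.
C-Eb-Ab: root Ab is the submediant; major triad there is VI6.
Eb-G-Bb: major triad on Eb = scale degree 3 → III.
D-F-B has root B, degree 7 in C minor, so viio6.

i - VI6 - III - viio6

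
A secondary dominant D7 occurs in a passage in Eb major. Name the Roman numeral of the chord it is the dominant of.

The chord is a dominant seventh chord on D.
A dominant resolves down a perfect fifth: D → G. In Eb major, G is scale degree 3, i.e. iii.

iii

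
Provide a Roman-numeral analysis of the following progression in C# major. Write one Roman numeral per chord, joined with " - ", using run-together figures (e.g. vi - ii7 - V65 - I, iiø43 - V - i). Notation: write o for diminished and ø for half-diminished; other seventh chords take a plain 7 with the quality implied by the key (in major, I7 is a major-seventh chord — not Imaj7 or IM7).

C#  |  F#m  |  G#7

I - iv - V7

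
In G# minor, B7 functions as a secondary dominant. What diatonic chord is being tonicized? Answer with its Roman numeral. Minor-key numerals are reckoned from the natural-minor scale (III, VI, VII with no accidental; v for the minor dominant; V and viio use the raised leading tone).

VI

The chord is a dominant seventh chord on B.
A dominant resolves down a perfect fifth: B → E. In G# minor, E is scale degree 6, i.e. VI.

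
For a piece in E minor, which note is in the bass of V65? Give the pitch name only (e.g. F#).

D#

V in E minor has root B; the chord is B-D#-F#-A.
The figure 65 means first inversion — the third is in the bass.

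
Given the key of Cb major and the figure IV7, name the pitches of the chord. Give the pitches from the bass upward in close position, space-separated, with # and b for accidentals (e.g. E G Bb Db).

Fb Ab Cb Eb

The numeral's case and figure indicate a major seventh chord. In Cb major its root, the subdominant, is Fb.
Stacking thirds from Fb gives Fb-Ab-Cb-Eb.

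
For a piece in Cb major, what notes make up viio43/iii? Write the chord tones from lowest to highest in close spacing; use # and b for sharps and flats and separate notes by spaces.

viio43/iii is a secondary leading-tone chord. The target iii is Eb in Cb major; the applied chord is rooted a semitone below, on D.
Building a fully diminished seventh chord on D gives D-F-Ab-Cb.
With the 43 figure the chord is in second inversion; from the bass Ab upward in close position it reads Ab-Cb-D-F.

Ab Cb D F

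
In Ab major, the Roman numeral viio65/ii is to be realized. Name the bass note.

C

The applied chord viio65/ii is rooted on A: A-C-Eb-Gb.
The figure 65 means first inversion — the third is in the bass.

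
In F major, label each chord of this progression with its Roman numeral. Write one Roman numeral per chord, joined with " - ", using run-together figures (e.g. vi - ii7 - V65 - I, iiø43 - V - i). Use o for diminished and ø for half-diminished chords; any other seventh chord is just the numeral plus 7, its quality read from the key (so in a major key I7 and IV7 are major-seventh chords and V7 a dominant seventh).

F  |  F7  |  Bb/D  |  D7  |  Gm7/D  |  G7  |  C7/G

F: major triad on F = scale degree 1 → I.
F7 is the secondary dominant of IV (dominant seventh chord on F): V7/IV.
Bb/D has root Bb, degree 4 in F major, so IV6.
D7: a dominant seventh chord on D, the applied dominant of ii → V7/ii.
Gm7/D: minor seventh chord on G = scale degree 2 → ii43.
G7: chromatic; G is V of V, so V7/V.
C7/G has root C, degree 5 in F major, so V43.

I - V7/IV - IV6 - V7/ii - ii43 - V7/V - V43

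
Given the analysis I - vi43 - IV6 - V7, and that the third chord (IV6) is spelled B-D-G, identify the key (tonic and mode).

D major

The chord G/B is a major triad rooted on G; its label is IV6.
If G is scale degree 4 and the mode makes that degree carry a major triad, the tonic is D and the mode is major.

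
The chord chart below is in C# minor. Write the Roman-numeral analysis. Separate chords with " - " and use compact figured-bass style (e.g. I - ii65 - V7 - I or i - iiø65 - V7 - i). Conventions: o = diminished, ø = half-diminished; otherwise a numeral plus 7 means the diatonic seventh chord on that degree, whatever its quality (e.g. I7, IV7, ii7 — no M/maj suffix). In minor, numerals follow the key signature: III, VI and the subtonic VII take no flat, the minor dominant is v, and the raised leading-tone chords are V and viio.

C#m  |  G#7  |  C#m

C#m has root C#, degree 1 in C# minor, so i.
G#7: root G# is the dominant; dominant seventh chord there is V7.
C#m has root C#, degree 1 in C# minor, so i.

i - V7 - i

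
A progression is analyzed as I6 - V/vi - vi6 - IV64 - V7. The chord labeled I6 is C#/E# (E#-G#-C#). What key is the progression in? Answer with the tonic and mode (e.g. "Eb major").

C# major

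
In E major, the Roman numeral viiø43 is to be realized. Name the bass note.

A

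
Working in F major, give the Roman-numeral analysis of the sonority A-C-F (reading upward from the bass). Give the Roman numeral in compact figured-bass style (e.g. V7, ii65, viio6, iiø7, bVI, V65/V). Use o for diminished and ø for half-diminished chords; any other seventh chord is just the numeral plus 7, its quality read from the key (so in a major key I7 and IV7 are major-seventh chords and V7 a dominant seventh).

I6

Stacked in thirds the chord is F-A-C: a major triad on F.
F is scale degree 1 in F major, and a major triad on that degree is written I.
With A in the bass the chord is in first inversion, so the figured bass is 6.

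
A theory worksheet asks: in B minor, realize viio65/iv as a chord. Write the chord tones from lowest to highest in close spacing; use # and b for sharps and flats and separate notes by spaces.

F# A C D#

viio65/iv is a secondary leading-tone chord. The target iv is E in B minor; the applied chord is rooted a semitone below, on D#.
Building a fully diminished seventh chord on D# gives D#-F#-A-C.
The figured bass 65 indicates first inversion, placing the third (F#) in the bass: F#-A-C-D#.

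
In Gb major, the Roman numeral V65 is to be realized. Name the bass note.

V in Gb major has root Db; the chord is Db-F-Ab-Cb.
The figure 65 means first inversion — the third is in the bass.

F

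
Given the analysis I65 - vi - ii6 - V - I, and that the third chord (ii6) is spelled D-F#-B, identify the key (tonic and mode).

A major

The chord Bm/D is a minor triad rooted on B; its label is ii6.
Counting down one scale step from B places the tonic on A; a minor triad on degree 2 is diatonic only in major.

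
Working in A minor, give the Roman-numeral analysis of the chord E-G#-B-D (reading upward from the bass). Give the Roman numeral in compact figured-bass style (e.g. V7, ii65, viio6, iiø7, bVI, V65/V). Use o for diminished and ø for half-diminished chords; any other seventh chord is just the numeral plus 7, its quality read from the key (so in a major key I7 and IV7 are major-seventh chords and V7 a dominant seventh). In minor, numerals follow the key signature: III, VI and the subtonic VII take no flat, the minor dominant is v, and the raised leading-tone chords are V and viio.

V7

The pitches E-G#-B-D form a dominant seventh chord rooted on E.
In A minor, E is the dominant; the diatonic dominant seventh chord there is V7.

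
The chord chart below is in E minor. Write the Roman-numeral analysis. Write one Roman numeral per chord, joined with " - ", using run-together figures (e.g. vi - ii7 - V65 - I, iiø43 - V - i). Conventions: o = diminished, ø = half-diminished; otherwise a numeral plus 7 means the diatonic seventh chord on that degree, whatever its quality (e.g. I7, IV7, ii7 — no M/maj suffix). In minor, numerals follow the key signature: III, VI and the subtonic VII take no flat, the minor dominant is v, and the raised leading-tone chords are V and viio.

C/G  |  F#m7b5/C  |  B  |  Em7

VI64 - iiø43 - V - i7

C/G has root C, degree 6 in E minor, so VI64.
F#m7b5/C: root F# is the supertonic; half-diminished seventh chord there is iiø43.
B: root B is the dominant; major triad there is V.
Em7: root E is the tonic; minor seventh chord there is i7.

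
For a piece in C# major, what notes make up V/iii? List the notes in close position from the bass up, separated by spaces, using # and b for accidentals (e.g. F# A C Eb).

The slash means an applied dominant: we want the dominant of iii. In C# major, iii is E# minor, and its dominant is built on B#.
Building a major triad on B# gives B#-D##-F##.

B# D## F##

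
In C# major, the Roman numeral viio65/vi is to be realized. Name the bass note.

B#

The applied chord viio65/vi is rooted on G##: G##-B#-D#-F#.
The figure 65 means first inversion — the third is in the bass.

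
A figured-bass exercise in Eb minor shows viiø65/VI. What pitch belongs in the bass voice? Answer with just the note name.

Db

The applied chord viiø65/VI is rooted on Bb: Bb-Db-Fb-Ab.
The figure 65 means first inversion — the third is in the bass.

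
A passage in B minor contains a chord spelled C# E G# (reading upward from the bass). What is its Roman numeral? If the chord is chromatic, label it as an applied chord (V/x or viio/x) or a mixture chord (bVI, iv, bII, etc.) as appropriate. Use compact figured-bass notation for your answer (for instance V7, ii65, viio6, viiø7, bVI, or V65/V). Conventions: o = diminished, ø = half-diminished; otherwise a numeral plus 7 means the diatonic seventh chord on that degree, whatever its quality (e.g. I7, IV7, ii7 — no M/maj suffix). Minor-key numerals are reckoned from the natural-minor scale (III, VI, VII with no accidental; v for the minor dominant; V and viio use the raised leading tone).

ii

The pitches C#-E-G# form a minor triad rooted on C#.
C# is the second degree of B minor. This is the minor supertonic, borrowed from the parallel major (the Dorian ii).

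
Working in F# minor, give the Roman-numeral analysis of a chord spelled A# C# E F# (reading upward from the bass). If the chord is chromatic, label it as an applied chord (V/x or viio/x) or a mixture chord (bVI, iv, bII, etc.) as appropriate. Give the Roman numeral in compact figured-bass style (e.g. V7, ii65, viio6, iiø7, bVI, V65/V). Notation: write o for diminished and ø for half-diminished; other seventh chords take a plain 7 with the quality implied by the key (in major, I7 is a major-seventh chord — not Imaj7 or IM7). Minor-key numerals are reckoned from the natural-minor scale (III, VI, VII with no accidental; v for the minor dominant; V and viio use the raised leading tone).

Stacked in thirds the chord is F#-A#-C#-E: a dominant seventh chord on F#.
F# is not a diatonic chord root with this quality in F# minor, but it lies a perfect fifth above B (iv), so the chord functions as an applied dominant of iv.
With A# in the bass the chord is in first inversion, so the figured bass is 65.

V65/iv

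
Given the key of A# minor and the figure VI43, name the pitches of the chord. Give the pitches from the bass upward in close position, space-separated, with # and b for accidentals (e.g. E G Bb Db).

The numeral's case and figure indicate a major seventh chord. In A# minor its root, the sixth degree, is F#.
That chord is spelled F#-A#-C#-E#.
With the 43 figure the chord is in second inversion; from the bass C# upward in close position it reads C#-E#-F#-A#.

C# E# F# A#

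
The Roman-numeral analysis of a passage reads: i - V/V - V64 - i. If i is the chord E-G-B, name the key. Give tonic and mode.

The chord Em is a minor triad rooted on E; its label is i.
If E is scale degree 1 and the mode makes that degree carry a minor triad, the tonic is E and the mode is minor.

E minor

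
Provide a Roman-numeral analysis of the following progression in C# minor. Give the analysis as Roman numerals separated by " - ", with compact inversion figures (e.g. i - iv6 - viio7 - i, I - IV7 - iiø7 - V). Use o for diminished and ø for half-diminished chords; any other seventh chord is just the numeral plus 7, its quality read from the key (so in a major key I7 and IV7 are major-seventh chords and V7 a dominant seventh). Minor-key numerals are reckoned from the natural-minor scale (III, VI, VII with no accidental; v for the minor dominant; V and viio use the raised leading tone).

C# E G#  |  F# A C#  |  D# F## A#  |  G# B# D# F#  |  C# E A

i - iv - V/V - V7 - VI6

C#-E-G#: minor triad on C# = scale degree 1 → i.
F#-A-C#: root F# is the subdominant; minor triad there is iv.
D#-F##-A#: chromatic; D# is V of V, so V/V.
G#-B#-D#-F#: root G# is the dominant; dominant seventh chord there is V7.
C#-E-A: root A is the submediant; major triad there is VI6.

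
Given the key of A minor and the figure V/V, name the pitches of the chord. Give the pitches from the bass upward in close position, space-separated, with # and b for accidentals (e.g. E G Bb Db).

V/V is a secondary dominant — the dominant triad of V. V in A minor is E, so the applied chord's root is B, a perfect fifth above.
Building a major triad on B gives B-D#-F#.

B D# F#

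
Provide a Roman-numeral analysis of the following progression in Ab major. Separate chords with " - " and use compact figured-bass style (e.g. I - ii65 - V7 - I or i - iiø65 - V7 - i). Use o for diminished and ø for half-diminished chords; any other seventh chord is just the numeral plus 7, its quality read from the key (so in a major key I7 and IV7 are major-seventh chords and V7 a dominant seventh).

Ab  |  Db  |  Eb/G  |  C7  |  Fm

I - IV - V6 - V7/vi - vi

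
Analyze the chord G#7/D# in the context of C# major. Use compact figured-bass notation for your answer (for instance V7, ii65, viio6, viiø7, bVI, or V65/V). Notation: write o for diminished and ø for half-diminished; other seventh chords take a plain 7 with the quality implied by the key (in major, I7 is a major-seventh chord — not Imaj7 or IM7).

The pitches G#-B#-D#-F# form a dominant seventh chord rooted on G#.
G# is scale degree 5 in C# major, and a dominant seventh chord on that degree is written V7.
With D# in the bass the chord is in second inversion, so the figured bass is 43.

V43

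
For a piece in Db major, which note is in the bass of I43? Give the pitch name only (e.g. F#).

I in Db major has root Db; the chord is Db-F-Ab-C.
The figure 43 means second inversion — the fifth is in the bass.

Ab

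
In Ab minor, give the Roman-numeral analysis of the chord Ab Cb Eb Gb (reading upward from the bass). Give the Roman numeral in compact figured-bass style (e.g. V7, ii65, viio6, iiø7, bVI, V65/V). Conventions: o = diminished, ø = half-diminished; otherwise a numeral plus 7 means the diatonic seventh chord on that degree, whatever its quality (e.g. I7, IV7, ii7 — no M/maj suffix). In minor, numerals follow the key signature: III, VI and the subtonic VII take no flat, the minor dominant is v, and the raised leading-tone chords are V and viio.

Stacked in thirds the chord is Ab-Cb-Eb-Gb: a minor seventh chord on Ab.
In Ab minor, Ab is the tonic; the diatonic minor seventh chord there is i7.

i7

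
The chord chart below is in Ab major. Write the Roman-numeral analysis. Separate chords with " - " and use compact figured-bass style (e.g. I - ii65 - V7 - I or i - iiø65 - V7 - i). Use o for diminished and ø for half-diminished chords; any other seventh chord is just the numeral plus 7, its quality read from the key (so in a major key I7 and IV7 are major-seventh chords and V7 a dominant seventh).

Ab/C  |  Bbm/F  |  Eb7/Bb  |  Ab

Ab/C: major triad on Ab = scale degree 1 → I6.
Bbm/F: minor triad on Bb = scale degree 2 → ii64.
Eb7/Bb: root Eb is the dominant; dominant seventh chord there is V43.
Ab has root Ab, degree 1 in Ab major, so I.

I6 - ii64 - V43 - I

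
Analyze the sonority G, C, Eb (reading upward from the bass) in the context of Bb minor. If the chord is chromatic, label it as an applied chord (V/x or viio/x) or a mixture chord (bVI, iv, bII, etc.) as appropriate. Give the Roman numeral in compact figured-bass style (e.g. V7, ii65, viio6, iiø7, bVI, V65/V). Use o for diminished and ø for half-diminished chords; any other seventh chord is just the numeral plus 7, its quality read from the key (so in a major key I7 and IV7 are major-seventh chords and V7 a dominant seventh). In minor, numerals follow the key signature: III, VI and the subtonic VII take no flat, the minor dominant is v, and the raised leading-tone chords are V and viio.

ii64

The pitches C-Eb-G form a minor triad rooted on C.
C is the second degree of Bb minor. This is the minor supertonic, borrowed from the parallel major (the Dorian ii).
With G in the bass the chord is in second inversion, so the figured bass is 64.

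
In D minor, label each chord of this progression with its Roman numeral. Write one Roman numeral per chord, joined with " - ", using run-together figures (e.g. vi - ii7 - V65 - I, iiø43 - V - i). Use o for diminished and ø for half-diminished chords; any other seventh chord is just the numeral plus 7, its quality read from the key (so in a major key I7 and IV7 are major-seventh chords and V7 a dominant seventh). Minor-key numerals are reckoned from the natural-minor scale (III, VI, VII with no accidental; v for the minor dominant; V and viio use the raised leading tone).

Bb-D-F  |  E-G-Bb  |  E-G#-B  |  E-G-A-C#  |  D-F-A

Bb-D-F: major triad on Bb = scale degree 6 → VI.
E-G-Bb: root E is the supertonic; diminished triad there is iio.
E-G#-B is the secondary dominant of V (major triad on E): V/V.
E-G-A-C# has root A, degree 5 in D minor, so V43.
D-F-A has root D, degree 1 in D minor, so i.

VI - iio - V/V - V43 - i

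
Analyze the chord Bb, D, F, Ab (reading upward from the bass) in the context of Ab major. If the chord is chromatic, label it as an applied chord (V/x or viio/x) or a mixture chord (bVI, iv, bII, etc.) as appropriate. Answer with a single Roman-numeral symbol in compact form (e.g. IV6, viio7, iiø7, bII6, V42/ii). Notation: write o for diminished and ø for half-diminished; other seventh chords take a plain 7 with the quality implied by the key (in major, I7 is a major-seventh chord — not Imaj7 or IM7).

The pitches Bb-D-F-Ab form a dominant seventh chord rooted on Bb.
Bb is not a diatonic chord root with this quality in Ab major, but it lies a perfect fifth above Eb (V), so the chord functions as an applied dominant of V.

V7/V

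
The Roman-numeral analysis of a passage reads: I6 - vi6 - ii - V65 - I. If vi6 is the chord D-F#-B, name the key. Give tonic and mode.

D major

The chord Bm/D is a minor triad rooted on B; its label is vi6.
vi6 on B implies B is the submediant; that puts the tonic at D, and the lowercase numeral fits major mode.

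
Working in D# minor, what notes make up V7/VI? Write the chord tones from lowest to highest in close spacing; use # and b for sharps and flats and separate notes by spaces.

The slash means an applied dominant: we want the dominant of VI. In D# minor, VI is B major, and its dominant is built on F#.
Building a dominant seventh chord on F# gives F#-A#-C#-E.

F# A# C# E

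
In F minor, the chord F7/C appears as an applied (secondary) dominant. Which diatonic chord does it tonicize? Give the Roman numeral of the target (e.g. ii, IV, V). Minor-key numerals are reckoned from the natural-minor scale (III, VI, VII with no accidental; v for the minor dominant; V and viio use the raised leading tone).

The chord is a dominant seventh chord on F.
A dominant resolves down a perfect fifth: F → Bb. In F minor, Bb is scale degree 4, i.e. iv.

iv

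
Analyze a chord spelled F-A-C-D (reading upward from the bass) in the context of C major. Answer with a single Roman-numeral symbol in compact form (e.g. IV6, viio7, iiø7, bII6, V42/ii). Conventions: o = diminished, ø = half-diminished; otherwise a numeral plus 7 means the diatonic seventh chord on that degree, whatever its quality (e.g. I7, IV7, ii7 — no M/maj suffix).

Stacked in thirds the chord is D-F-A-C: a minor seventh chord on D.
In C major, D is the supertonic; the diatonic minor seventh chord there is ii7.
With F in the bass the chord is in first inversion, so the figured bass is 65.

ii65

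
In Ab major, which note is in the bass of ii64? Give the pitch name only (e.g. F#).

ii in Ab major has root Bb; the chord is Bb-Db-F.
The figure 64 means second inversion — the fifth is in the bass.

F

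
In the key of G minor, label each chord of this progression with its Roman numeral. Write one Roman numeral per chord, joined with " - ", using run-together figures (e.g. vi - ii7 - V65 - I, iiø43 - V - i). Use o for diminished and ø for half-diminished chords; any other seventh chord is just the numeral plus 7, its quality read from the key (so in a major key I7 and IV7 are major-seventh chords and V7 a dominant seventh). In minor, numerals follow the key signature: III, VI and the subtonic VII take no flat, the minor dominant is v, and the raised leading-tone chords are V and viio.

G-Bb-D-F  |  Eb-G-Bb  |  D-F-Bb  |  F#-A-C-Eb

i7 - VI - III6 - viio7

G-Bb-D-F has root G, degree 1 in G minor, so i7.
Eb-G-Bb: major triad on Eb = scale degree 6 → VI.
D-F-Bb has root Bb, degree 3 in G minor, so III6.
F#-A-C-Eb has root F#, degree 7 in G minor, so viio7.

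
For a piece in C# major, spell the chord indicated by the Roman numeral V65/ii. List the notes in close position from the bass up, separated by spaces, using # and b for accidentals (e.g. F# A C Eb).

V65/ii is a secondary dominant — the dominant seventh of ii. ii in C# major is D#, so the applied chord's root is A#, a perfect fifth above.
Building a dominant seventh chord on A# gives A#-C##-E#-G#.
The figured bass 65 indicates first inversion, placing the third (C##) in the bass: C##-E#-G#-A#.

C## E# G# A#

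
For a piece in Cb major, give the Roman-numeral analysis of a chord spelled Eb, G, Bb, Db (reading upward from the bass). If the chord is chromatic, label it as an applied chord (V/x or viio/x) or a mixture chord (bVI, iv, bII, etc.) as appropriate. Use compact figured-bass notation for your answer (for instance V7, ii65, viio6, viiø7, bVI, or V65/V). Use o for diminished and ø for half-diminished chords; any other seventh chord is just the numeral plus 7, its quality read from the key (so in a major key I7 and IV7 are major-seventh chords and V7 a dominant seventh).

The pitches Eb-G-Bb-Db form a dominant seventh chord rooted on Eb.
Eb is not a diatonic chord root with this quality in Cb major, but it lies a perfect fifth above Ab (vi), so the chord functions as an applied dominant of vi.

V7/vi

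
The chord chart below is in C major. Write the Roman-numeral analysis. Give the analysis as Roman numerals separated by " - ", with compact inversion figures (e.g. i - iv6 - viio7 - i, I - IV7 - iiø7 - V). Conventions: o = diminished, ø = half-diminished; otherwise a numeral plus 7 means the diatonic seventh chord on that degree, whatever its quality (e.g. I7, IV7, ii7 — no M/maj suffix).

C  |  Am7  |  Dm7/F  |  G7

C: major triad on C = scale degree 1 → I.
Am7: minor seventh chord on A = scale degree 6 → vi7.
Dm7/F: minor seventh chord on D = scale degree 2 → ii65.
G7 has root G, degree 5 in C major, so V7.

I - vi7 - ii65 - V7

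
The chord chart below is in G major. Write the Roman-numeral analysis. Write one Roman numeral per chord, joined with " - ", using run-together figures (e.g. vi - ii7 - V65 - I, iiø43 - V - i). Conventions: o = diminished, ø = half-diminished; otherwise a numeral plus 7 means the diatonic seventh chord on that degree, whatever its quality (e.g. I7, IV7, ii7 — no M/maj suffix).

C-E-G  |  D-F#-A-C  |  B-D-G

C-E-G: root C is the subdominant; major triad there is IV.
D-F#-A-C: root D is the dominant; dominant seventh chord there is V7.
B-D-G has root G, degree 1 in G major, so I6.

IV - V7 - I6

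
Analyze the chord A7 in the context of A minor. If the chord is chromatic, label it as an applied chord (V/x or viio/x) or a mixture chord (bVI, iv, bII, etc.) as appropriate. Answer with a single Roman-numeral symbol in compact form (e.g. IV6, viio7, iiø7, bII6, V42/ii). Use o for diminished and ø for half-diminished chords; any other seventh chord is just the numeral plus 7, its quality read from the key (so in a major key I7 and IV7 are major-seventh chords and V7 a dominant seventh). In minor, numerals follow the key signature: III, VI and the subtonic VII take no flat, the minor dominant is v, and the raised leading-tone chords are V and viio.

The pitches A-C#-E-G form a dominant seventh chord rooted on A.
A is not a diatonic chord root with this quality in A minor, but it lies a perfect fifth above D (iv), so the chord functions as an applied dominant of iv.

V7/iv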